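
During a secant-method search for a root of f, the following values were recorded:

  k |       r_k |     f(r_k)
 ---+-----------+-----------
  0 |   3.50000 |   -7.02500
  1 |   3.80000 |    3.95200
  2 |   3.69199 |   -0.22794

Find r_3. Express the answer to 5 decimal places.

r_3 = 3.69199 − (-0.22794)·(3.69199 − 3.80000) / (-0.22794 − 3.95200)
   = 3.69199 − (0.0246198)/(-4.1799400) = 3.6978800

3.69788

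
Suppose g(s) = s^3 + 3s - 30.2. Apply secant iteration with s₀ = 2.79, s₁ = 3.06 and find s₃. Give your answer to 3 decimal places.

g(2.79) = -0.11236, g(3.06) = 7.63262
s₂ = 3.06000 − 7.63262·(3.06000 − 2.79000) / (7.63262 − (-0.11236)) = 3.06000 − (2.06081)/(7.74498) = 2.79392
g(2.79392) = -0.00901
s₃ = 2.79392 − (-0.00901)·(2.79392 − 3.06000) / (-0.00901 − 7.63262) = 2.79392 − (0.00240)/(-7.64163) = 2.79423

2.794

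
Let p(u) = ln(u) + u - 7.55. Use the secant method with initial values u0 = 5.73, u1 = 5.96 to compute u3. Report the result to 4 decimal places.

p(5.73) = -0.074284, p(5.96) = 0.195070
u2 = 5.960000 − 0.195070·(5.960000 − 5.730000) / (0.195070 − (-0.074284)) = 5.960000 − (0.044866)/(0.269355) = 5.793431
p(5.793431) = 0.000156
u3 = 5.793431 − 0.000156·(5.793431 − 5.960000) / (0.000156 − 0.195070) = 5.793431 − (-0.000026)/(-0.194915) = 5.793298

5.7933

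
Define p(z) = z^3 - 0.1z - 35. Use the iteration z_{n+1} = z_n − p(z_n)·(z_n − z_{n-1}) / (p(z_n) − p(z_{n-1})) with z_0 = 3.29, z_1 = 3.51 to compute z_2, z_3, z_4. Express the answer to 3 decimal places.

3.282, 3.281, 3.281

p(3.29) = 0.28229, p(3.51) = 7.89255
z_2 = 3.51000 − 7.89255·(3.51000 − 3.29000) / (7.89255 − 0.28229) = 3.51000 − (1.73636)/(7.61026) = 3.28184
p(3.28184) = 0.01877
z_3 = 3.28184 − 0.01877·(3.28184 − 3.51000) / (0.01877 − 7.89255) = 3.28184 − (-0.00428)/(-7.87378) = 3.28130
p(3.28130) = 0.00125
z_4 = 3.28130 − 0.00125·(3.28130 − 3.28184) / (0.00125 − 0.01877) = 3.28130 − (0.00000)/(-0.01752) = 3.28126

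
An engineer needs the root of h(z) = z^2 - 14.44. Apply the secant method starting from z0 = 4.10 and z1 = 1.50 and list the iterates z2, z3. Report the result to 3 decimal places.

h(4.10) = 2.37000, h(1.50) = -12.19000
z2 = 1.50000 − (-12.19000)·(1.50000 − 4.10000) / (-12.19000 − 2.37000) = 1.50000 − (31.69400)/(-14.56000) = 3.67679
h(3.67679) = -0.92125
z3 = 3.67679 − (-0.92125)·(3.67679 − 1.50000) / (-0.92125 − (-12.19000)) = 3.67679 − (-2.00536)/(11.26875) = 3.85474

3.677, 3.855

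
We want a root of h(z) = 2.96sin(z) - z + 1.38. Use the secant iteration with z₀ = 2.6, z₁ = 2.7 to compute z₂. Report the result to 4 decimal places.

h(2.6) = 0.305884, h(2.7) = -0.054956
z₂ = 2.700000 − (-0.054956)·(2.700000 − 2.600000) / (-0.054956 − 0.305884) = 2.700000 − (-0.005496)/(-0.360840) = 2.684770

2.6848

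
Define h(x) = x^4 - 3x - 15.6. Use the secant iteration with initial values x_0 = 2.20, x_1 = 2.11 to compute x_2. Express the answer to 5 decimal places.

2.16692

h(2.20) = 1.2256000, h(2.11) = -2.1088056
x_2 = 2.1100000 − (-2.1088056)·(2.1100000 − 2.2000000) / (-2.1088056 − 1.2256000) = 2.1100000 − (0.1897925)/(-3.3344056) = 2.1669194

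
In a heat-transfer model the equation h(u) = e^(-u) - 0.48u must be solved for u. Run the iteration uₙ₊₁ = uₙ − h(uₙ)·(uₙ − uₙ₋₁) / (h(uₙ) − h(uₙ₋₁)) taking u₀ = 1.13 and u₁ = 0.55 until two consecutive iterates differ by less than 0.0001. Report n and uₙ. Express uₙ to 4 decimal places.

n = 5, uₙ = 0.8715

h(1.13) = -0.219367, h(0.55) = 0.312950
u₂ = 0.550000 − 0.312950·(-0.580000)/(0.532317) = 0.890983;  |Δ| = 0.340983
h(0.890983) = -0.017420
u₃ = 0.890983 − (-0.017420)·(0.340983)/(-0.330369) = 0.873004;  |Δ| = 0.017979
h(0.873004) = -0.001347
u₄ = 0.873004 − (-0.001347)·(-0.017979)/(0.016073) = 0.871497;  |Δ| = 0.001507
h(0.871497) = 0.000006
u₅ = 0.871497 − 0.000006·(-0.001507)/(0.001353) = 0.871504;  |Δ| = 0.000007
|u₅ − u₄| = 0.000007 < 0.0001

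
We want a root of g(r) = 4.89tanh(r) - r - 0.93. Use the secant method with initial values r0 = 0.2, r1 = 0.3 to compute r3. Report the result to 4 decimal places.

g(0.2) = -0.164835, g(0.3) = 0.194519
r2 = 0.300000 − 0.194519·(0.300000 − 0.200000) / (0.194519 − (-0.164835)) = 0.300000 − (0.019452)/(0.359353) = 0.245870
g(0.245870) = 0.002778
r3 = 0.245870 − 0.002778·(0.245870 − 0.300000) / (0.002778 − 0.194519) = 0.245870 − (-0.000150)/(-0.191740) = 0.245085

0.2451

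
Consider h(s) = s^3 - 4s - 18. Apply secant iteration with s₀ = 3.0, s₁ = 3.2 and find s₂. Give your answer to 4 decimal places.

3.1208

h(3.0) = -3.000000, h(3.2) = 1.968000
s₂ = 3.200000 − 1.968000·(3.200000 − 3.000000) / (1.968000 − (-3.000000)) = 3.200000 − (0.393600)/(4.968000) = 3.120773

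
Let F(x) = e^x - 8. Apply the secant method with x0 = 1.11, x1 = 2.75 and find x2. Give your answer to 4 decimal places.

1.7559

F(1.11) = -4.965642, F(2.75) = 7.642632
x2 = 2.750000 − 7.642632·(2.750000 − 1.110000) / (7.642632 − (-4.965642)) = 2.750000 − (12.533916)/(12.608273) = 1.755897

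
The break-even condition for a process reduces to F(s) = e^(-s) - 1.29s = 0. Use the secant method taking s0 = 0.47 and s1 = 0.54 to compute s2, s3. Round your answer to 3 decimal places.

0.480, 0.480

F(0.47) = 0.01870, F(0.54) = -0.11385
s2 = 0.54000 − (-0.11385)·(0.54000 − 0.47000) / (-0.11385 − 0.01870) = 0.54000 − (-0.00797)/(-0.13255) = 0.47988
F(0.47988) = -0.00018
s3 = 0.47988 − (-0.00018)·(0.47988 − 0.54000) / (-0.00018 − (-0.11385)) = 0.47988 − (0.00001)/(0.11367) = 0.47978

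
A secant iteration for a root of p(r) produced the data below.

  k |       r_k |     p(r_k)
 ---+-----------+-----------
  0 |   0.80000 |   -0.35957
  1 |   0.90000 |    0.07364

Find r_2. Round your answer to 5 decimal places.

r_2 = 0.90000 − 0.07364·(0.90000 − 0.80000) / (0.07364 − (-0.35957))
   = 0.90000 − (0.0073640)/(0.4332100) = 0.8830013

0.88300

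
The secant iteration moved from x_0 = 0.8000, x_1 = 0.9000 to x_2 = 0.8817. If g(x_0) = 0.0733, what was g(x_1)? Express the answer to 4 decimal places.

The secant line through (0.8000, 0.0733) and (0.9000, g(x_1)) crosses zero at x_2 = 0.8817.
So (0.8000, 0.0733), (0.9000, g(x_1)), (0.8817, 0) are collinear:
g(x_1) = 0.0733 · (0.9000 − 0.8817) / (0.8000 − 0.8817) = 0.0733 · (0.018300)/(-0.081700) = -0.016418

-0.0164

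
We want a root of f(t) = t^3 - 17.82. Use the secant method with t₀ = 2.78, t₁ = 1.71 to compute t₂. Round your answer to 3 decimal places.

2.542

f(2.78) = 3.66495, f(1.71) = -12.81979
t₂ = 1.71000 − (-12.81979)·(1.71000 − 2.78000) / (-12.81979 − 3.66495) = 1.71000 − (13.71717)/(-16.48474) = 2.54211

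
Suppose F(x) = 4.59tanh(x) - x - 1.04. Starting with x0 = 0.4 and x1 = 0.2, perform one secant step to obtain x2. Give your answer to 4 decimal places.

0.3047

F(0.4) = 0.303966, F(0.2) = -0.334047
x2 = 0.200000 − (-0.334047)·(0.200000 − 0.400000) / (-0.334047 − 0.303966) = 0.200000 − (0.066809)/(-0.638013) = 0.304715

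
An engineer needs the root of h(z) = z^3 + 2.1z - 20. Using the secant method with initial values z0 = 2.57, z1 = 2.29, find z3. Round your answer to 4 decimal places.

2.4578

h(2.57) = 2.371593, h(2.29) = -3.182011
z2 = 2.290000 − (-3.182011)·(2.290000 − 2.570000) / (-3.182011 − 2.371593) = 2.290000 − (0.890963)/(-5.553604) = 2.450430
h(2.450430) = -0.140233
z3 = 2.450430 − (-0.140233)·(2.450430 − 2.290000) / (-0.140233 − (-3.182011)) = 2.450430 − (-0.022498)/(3.041778) = 2.457826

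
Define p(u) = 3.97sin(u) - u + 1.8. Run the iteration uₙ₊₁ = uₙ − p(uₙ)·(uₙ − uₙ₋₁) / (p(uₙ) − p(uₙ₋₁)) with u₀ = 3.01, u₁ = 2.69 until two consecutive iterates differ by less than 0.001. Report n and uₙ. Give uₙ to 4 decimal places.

n = 4, uₙ = 2.8690

p(3.01) = -0.689084, p(2.69) = 0.842504
u₂ = 2.690000 − 0.842504·(-0.320000)/(1.531588) = 2.866027;  |Δ| = 0.176027
p(2.866027) = 0.014174
u₃ = 2.866027 − 0.014174·(0.176027)/(-0.828331) = 2.869039;  |Δ| = 0.003012
p(2.869039) = -0.000350
u₄ = 2.869039 − (-0.000350)·(0.003012)/(-0.014524) = 2.868967;  |Δ| = 0.000073
|u₄ − u₃| = 0.000073 < 0.001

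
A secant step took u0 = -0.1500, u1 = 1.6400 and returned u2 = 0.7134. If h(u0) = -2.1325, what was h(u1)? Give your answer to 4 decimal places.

2.2886

The secant line through (-0.1500, -2.1325) and (1.6400, h(u1)) crosses zero at u2 = 0.7134.
So (-0.1500, -2.1325), (1.6400, h(u1)), (0.7134, 0) are collinear:
h(u1) = -2.1325 · (1.6400 − 0.7134) / (-0.1500 − 0.7134) = -2.1325 · (0.926600)/(-0.863400) = 2.288597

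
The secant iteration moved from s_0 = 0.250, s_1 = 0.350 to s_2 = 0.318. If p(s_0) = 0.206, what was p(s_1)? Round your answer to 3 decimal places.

-0.097

The secant line through (0.250, 0.206) and (0.350, p(s_1)) crosses zero at s_2 = 0.318.
So (0.250, 0.206), (0.350, p(s_1)), (0.318, 0) are collinear:
p(s_1) = 0.206 · (0.350 − 0.318) / (0.250 − 0.318) = 0.206 · (0.03200)/(-0.06800) = -0.09694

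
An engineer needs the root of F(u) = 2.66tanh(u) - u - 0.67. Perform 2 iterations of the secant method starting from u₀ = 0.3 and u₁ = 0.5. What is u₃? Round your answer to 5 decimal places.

F(0.3) = -0.1951085, F(0.5) = 0.0592316
u₂ = 0.5000000 − 0.0592316·(0.5000000 − 0.3000000) / (0.0592316 − (-0.1951085)) = 0.5000000 − (0.0118463)/(0.2543401) = 0.4534233
F(0.4534233) = 0.0063023
u₃ = 0.4534233 − 0.0063023·(0.4534233 − 0.5000000) / (0.0063023 − 0.0592316) = 0.4534233 − (-0.0002935)/(-0.0529293) = 0.4478774

0.44788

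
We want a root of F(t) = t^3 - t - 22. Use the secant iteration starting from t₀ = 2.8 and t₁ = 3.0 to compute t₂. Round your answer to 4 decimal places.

2.9175

F(2.8) = -2.848000, F(3.0) = 2.000000
t₂ = 3.000000 − 2.000000·(3.000000 − 2.800000) / (2.000000 − (-2.848000)) = 3.000000 − (0.400000)/(4.848000) = 2.917492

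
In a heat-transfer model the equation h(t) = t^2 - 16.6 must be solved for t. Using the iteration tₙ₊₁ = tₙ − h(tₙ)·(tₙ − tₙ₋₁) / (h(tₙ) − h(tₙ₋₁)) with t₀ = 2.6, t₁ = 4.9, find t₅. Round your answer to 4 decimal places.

h(2.6) = -9.840000, h(4.9) = 7.410000
t₂ = 4.900000 − 7.410000·(4.900000 − 2.600000) / (7.410000 − (-9.840000)) = 4.900000 − (17.043000)/(17.250000) = 3.912000
h(3.912000) = -1.296256
t₃ = 3.912000 − (-1.296256)·(3.912000 − 4.900000) / (-1.296256 − 7.410000) = 3.912000 − (1.280701)/(-8.706256) = 4.059101
h(4.059101) = -0.123697
t₄ = 4.059101 − (-0.123697)·(4.059101 − 3.912000) / (-0.123697 − (-1.296256)) = 4.059101 − (-0.018196)/(1.172559) = 4.074619
h(4.074619) = 0.002524
t₅ = 4.074619 − 0.002524·(4.074619 − 4.059101) / (0.002524 − (-0.123697)) = 4.074619 − (0.000039)/(0.126221) = 4.074309

4.0743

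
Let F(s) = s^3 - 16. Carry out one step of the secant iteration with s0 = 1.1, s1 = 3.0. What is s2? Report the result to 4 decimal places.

F(1.1) = -14.669000, F(3.0) = 11.000000
s2 = 3.000000 − 11.000000·(3.000000 − 1.100000) / (11.000000 − (-14.669000)) = 3.000000 − (20.900000)/(25.669000) = 2.185788

2.1858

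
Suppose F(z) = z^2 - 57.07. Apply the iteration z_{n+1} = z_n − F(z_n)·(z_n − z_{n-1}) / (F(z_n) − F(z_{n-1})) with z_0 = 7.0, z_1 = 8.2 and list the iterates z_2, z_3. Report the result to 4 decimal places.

7.5309, 7.5535

F(7.0) = -8.070000, F(8.2) = 10.170000
z_2 = 8.200000 − 10.170000·(8.200000 − 7.000000) / (10.170000 − (-8.070000)) = 8.200000 − (12.204000)/(18.240000) = 7.530921
F(7.530921) = -0.355228
z_3 = 7.530921 − (-0.355228)·(7.530921 − 8.200000) / (-0.355228 − 10.170000) = 7.530921 − (0.237676)/(-10.525228) = 7.553503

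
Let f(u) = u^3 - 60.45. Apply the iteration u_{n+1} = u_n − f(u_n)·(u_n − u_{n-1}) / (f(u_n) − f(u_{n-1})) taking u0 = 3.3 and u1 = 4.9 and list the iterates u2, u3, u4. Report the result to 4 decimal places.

3.7800, 3.8933, 3.9258

f(3.3) = -24.513000, f(4.9) = 57.199000
u2 = 4.900000 − 57.199000·(4.900000 − 3.300000) / (57.199000 − (-24.513000)) = 4.900000 − (91.518400)/(81.712000) = 3.779988
f(3.779988) = -6.440352
u3 = 3.779988 − (-6.440352)·(3.779988 − 4.900000) / (-6.440352 − 57.199000) = 3.779988 − (7.213269)/(-63.639352) = 3.893334
f(3.893334) = -1.434636
u4 = 3.893334 − (-1.434636)·(3.893334 − 3.779988) / (-1.434636 − (-6.440352)) = 3.893334 − (-0.162610)/(5.005716) = 3.925819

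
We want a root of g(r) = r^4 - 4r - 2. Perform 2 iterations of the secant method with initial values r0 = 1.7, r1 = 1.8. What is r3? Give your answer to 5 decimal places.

g(1.7) = -0.4479000, g(1.8) = 1.2976000
r2 = 1.8000000 − 1.2976000·(1.8000000 − 1.7000000) / (1.2976000 − (-0.4479000)) = 1.8000000 − (0.1297600)/(1.7455000) = 1.7256603
g(1.7256603) = -0.0347326
r3 = 1.7256603 − (-0.0347326)·(1.7256603 − 1.8000000) / (-0.0347326 − 1.2976000) = 1.7256603 − (0.0025820)/(-1.3323326) = 1.7275982

1.72760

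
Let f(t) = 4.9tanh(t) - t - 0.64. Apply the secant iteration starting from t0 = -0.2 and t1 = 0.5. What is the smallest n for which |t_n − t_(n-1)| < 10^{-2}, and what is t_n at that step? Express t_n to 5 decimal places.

f(-0.2) = -1.4071391, f(0.5) = 1.1243741
t2 = 0.5000000 − 1.1243741·(0.7000000)/(2.5315131) = 0.1890943;  |Δ| = 0.3109057
f(0.1890943) = 0.0865799
t3 = 0.1890943 − 0.0865799·(-0.3109057)/(-1.0377942) = 0.1631564;  |Δ| = 0.0259379
f(0.1631564) = -0.0107092
t4 = 0.1631564 − (-0.0107092)·(-0.0259379)/(-0.0972891) = 0.1660116;  |Δ| = 0.0028551
|t4 − t3| = 0.0028551 < 10^{-2}

n = 4, t_n = 0.16601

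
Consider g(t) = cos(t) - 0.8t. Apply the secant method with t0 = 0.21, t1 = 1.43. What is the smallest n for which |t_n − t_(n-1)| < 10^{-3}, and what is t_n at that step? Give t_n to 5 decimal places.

n = 5, t_n = 0.83706

g(0.21) = 0.8100309, g(1.43) = -1.0036684
t2 = 1.4300000 − (-1.0036684)·(1.2200000)/(-1.8136993) = 0.7548741;  |Δ| = 0.6751259
g(0.7548741) = 0.1244586
t3 = 0.7548741 − 0.1244586·(-0.6751259)/(1.1281270) = 0.8293561;  |Δ| = 0.0744821
g(0.8293561) = 0.0118659
t4 = 0.8293561 − 0.0118659·(0.0744821)/(-0.1125927) = 0.8372056;  |Δ| = 0.0078495
g(0.8372056) = -0.0002234
t5 = 0.8372056 − (-0.0002234)·(0.0078495)/(-0.0120893) = 0.8370605;  |Δ| = 0.0001451
|t5 − t4| = 0.0001451 < 10^{-3}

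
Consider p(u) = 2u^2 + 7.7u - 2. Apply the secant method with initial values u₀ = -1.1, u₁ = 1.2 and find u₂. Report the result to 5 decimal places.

-0.08101

p(-1.1) = -8.0500000, p(1.2) = 10.1200000
u₂ = 1.2000000 − 10.1200000·(1.2000000 − (-1.1000000)) / (10.1200000 − (-8.0500000)) = 1.2000000 − (23.2760000)/(18.1700000) = -0.0810127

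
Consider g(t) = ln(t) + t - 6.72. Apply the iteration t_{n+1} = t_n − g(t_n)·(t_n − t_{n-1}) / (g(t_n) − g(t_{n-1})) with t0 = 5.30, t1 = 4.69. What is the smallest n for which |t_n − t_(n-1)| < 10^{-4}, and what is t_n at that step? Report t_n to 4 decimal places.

n = 4, t_n = 5.0923

g(5.30) = 0.247707, g(4.69) = -0.484567
t2 = 4.690000 − (-0.484567)·(-0.610000)/(-0.732274) = 5.093655;  |Δ| = 0.403655
g(5.093655) = 0.001651
t3 = 5.093655 − 0.001651·(0.403655)/(0.486218) = 5.092285;  |Δ| = 0.001370
g(5.092285) = 0.000011
t4 = 5.092285 − 0.000011·(-0.001370)/(-0.001639) = 5.092275;  |Δ| = 0.000009
|t4 − t3| = 0.000009 < 10^{-4}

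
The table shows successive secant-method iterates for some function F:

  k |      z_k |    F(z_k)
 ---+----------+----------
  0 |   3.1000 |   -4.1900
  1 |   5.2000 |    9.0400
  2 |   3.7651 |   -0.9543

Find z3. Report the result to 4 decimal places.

3.9021

z3 = 3.7651 − (-0.9543)·(3.7651 − 5.2000) / (-0.9543 − 9.0400)
   = 3.7651 − (1.369325)/(-9.994300) = 3.902111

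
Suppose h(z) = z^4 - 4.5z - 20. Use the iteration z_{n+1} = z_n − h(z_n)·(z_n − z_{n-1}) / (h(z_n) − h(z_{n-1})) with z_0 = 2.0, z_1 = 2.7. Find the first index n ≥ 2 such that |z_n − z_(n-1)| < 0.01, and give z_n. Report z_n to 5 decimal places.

n = 5, z_n = 2.35161

h(2.0) = -13.0000000, h(2.7) = 20.9941000
z_2 = 2.7000000 − 20.9941000·(0.7000000)/(33.9941000) = 2.2676935;  |Δ| = 0.4323065
h(2.2676935) = -3.7599948
z_3 = 2.2676935 − (-3.7599948)·(-0.4323065)/(-24.7540948) = 2.3333582;  |Δ| = 0.0656647
h(2.3333582) = -0.8568726
z_4 = 2.3333582 − (-0.8568726)·(0.0656647)/(2.9031222) = 2.3527395;  |Δ| = 0.0193813
h(2.3527395) = 0.0531393
z_5 = 2.3527395 − 0.0531393·(0.0193813)/(0.9100118) = 2.3516078;  |Δ| = 0.0011318
|z_5 − z_4| = 0.0011318 < 0.01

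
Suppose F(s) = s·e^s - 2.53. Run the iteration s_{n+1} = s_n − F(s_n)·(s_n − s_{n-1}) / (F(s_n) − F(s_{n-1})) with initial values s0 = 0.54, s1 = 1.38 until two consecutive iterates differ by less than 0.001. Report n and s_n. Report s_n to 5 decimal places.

n = 6, s_n = 0.96443

F(0.54) = -1.6033563, F(1.38) = 2.9553642
s2 = 1.3800000 − 2.9553642·(0.8400000)/(4.5587205) = 0.8354380;  |Δ| = 0.5445620
F(0.8354380) = -0.6036272
s3 = 0.8354380 − (-0.6036272)·(-0.5445620)/(-3.5589914) = 0.9277991;  |Δ| = 0.0923611
F(0.9277991) = -0.1836543
s4 = 0.9277991 − (-0.1836543)·(0.0923611)/(0.4199729) = 0.9681887;  |Δ| = 0.0403896
F(0.9681887) = 0.0194060
s5 = 0.9681887 − 0.0194060·(0.0403896)/(0.2030603) = 0.9643287;  |Δ| = 0.0038599
F(0.9643287) = -0.0005403
s6 = 0.9643287 − (-0.0005403)·(-0.0038599)/(-0.0199463) = 0.9644333;  |Δ| = 0.0001046
|s6 − s5| = 0.0001046 < 0.001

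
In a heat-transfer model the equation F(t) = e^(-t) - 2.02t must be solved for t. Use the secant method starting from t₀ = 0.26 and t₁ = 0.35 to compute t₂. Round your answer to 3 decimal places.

0.349

F(0.26) = 0.24585, F(0.35) = -0.00231
t₂ = 0.35000 − (-0.00231)·(0.35000 − 0.26000) / (-0.00231 − 0.24585) = 0.35000 − (-0.00021)/(-0.24816) = 0.34916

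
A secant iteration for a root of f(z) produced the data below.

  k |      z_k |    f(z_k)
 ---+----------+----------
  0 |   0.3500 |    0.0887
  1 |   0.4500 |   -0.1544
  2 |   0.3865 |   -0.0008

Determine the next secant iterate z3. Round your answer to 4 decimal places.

0.3862

z3 = 0.3865 − (-0.0008)·(0.3865 − 0.4500) / (-0.0008 − (-0.1544))
   = 0.3865 − (0.000051)/(0.153600) = 0.386169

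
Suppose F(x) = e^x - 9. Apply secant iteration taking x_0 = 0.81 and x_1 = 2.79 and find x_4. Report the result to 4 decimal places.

2.2265

F(0.81) = -6.752092, F(2.79) = 7.281020
x_2 = 2.790000 − 7.281020·(2.790000 − 0.810000) / (7.281020 − (-6.752092)) = 2.790000 − (14.416419)/(14.033112) = 1.762686
F(1.762686) = -3.171932
x_3 = 1.762686 − (-3.171932)·(1.762686 − 2.790000) / (-3.171932 − 7.281020) = 1.762686 − (3.258572)/(-10.452952) = 2.074423
F(2.074423) = -1.040052
x_4 = 2.074423 − (-1.040052)·(2.074423 − 1.762686) / (-1.040052 − (-3.171932)) = 2.074423 − (-0.324223)/(2.131881) = 2.226505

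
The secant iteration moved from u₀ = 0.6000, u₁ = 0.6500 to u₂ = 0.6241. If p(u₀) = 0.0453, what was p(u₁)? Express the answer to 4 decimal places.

The secant line through (0.6000, 0.0453) and (0.6500, p(u₁)) crosses zero at u₂ = 0.6241.
So (0.6000, 0.0453), (0.6500, p(u₁)), (0.6241, 0) are collinear:
p(u₁) = 0.0453 · (0.6500 − 0.6241) / (0.6000 − 0.6241) = 0.0453 · (0.025900)/(-0.024100) = -0.048683

-0.0487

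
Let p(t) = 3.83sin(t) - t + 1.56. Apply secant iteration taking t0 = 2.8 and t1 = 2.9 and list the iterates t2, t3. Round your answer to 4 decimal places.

p(2.8) = 0.043005, p(2.9) = -0.423675
t2 = 2.900000 − (-0.423675)·(2.900000 − 2.800000) / (-0.423675 − 0.043005) = 2.900000 − (-0.042368)/(-0.466680) = 2.809215
p(2.809215) = 0.000481
t3 = 2.809215 − 0.000481·(2.809215 − 2.900000) / (0.000481 − (-0.423675)) = 2.809215 − (-0.000044)/(0.424156) = 2.809318

2.8092, 2.8093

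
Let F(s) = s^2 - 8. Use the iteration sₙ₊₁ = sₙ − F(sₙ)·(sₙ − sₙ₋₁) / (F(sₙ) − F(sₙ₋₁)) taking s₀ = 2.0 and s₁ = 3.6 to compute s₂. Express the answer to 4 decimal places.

2.7143

F(2.0) = -4.000000, F(3.6) = 4.960000
s₂ = 3.600000 − 4.960000·(3.600000 − 2.000000) / (4.960000 − (-4.000000)) = 3.600000 − (7.936000)/(8.960000) = 2.714286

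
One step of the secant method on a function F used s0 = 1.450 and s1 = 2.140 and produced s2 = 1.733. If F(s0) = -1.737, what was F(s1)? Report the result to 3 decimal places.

The secant line through (1.450, -1.737) and (2.140, F(s1)) crosses zero at s2 = 1.733.
So (1.450, -1.737), (2.140, F(s1)), (1.733, 0) are collinear:
F(s1) = -1.737 · (2.140 − 1.733) / (1.450 − 1.733) = -1.737 · (0.40700)/(-0.28300) = 2.49809

2.498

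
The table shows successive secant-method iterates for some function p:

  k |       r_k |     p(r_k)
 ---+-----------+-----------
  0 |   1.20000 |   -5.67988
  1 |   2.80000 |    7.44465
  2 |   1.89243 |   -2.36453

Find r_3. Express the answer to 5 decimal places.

2.11120

r_3 = 1.89243 − (-2.36453)·(1.89243 − 2.80000) / (-2.36453 − 7.44465)
   = 1.89243 − (2.1459765)/(-9.8091800) = 2.1112023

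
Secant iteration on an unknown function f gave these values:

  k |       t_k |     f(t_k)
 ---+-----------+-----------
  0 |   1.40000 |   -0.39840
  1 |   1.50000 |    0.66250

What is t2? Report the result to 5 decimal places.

t2 = 1.50000 − 0.66250·(1.50000 − 1.40000) / (0.66250 − (-0.39840))
   = 1.50000 − (0.0662500)/(1.0609000) = 1.4375530

1.43755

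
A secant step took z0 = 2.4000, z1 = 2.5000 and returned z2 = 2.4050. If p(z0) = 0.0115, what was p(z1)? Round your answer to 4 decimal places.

The secant line through (2.4000, 0.0115) and (2.5000, p(z1)) crosses zero at z2 = 2.4050.
So (2.4000, 0.0115), (2.5000, p(z1)), (2.4050, 0) are collinear:
p(z1) = 0.0115 · (2.5000 − 2.4050) / (2.4000 − 2.4050) = 0.0115 · (0.095000)/(-0.005000) = -0.218500

-0.2185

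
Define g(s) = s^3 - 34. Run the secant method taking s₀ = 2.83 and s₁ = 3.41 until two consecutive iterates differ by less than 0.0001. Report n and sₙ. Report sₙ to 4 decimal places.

g(2.83) = -11.334813, g(3.41) = 5.651821
s₂ = 3.410000 − 5.651821·(0.580000)/(16.986634) = 3.217021;  |Δ| = 0.192979
g(3.217021) = -0.706315
s₃ = 3.217021 − (-0.706315)·(-0.192979)/(-6.358136) = 3.238459;  |Δ| = 0.021438
g(3.238459) = -0.036280
s₄ = 3.238459 − (-0.036280)·(0.021438)/(0.670035) = 3.239620;  |Δ| = 0.001161
g(3.239620) = 0.000254
s₅ = 3.239620 − 0.000254·(0.001161)/(0.036534) = 3.239612;  |Δ| = 0.000008
|s₅ − s₄| = 0.000008 < 0.0001

n = 5, sₙ = 3.2396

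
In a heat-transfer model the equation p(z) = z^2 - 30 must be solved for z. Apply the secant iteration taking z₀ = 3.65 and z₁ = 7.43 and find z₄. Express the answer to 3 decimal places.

5.479

p(3.65) = -16.67750, p(7.43) = 25.20490
z₂ = 7.43000 − 25.20490·(7.43000 − 3.65000) / (25.20490 − (-16.67750)) = 7.43000 − (95.27452)/(41.88240) = 5.15519
p(5.15519) = -3.42402
z₃ = 5.15519 − (-3.42402)·(5.15519 − 7.43000) / (-3.42402 − 25.20490) = 5.15519 − (7.78900)/(-28.62892) = 5.42726
p(5.42726) = -0.54488
z₄ = 5.42726 − (-0.54488)·(5.42726 − 5.15519) / (-0.54488 − (-3.42402)) = 5.42726 − (-0.14824)/(2.87914) = 5.47875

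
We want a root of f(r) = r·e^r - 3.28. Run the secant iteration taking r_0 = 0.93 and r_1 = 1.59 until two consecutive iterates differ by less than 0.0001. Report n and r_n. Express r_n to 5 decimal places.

f(0.93) = -0.9229065, f(1.59) = 4.5169608
r_2 = 1.5900000 − 4.5169608·(0.6600000)/(5.4398673) = 1.0419730;  |Δ| = 0.5480270
f(1.0419730) = -0.3262102
r_3 = 1.0419730 − (-0.3262102)·(-0.5480270)/(-4.8431710) = 1.0788852;  |Δ| = 0.0369122
f(1.0788852) = -0.1065687
r_4 = 1.0788852 − (-0.1065687)·(0.0369122)/(0.2196415) = 1.0967947;  |Δ| = 0.0179096
f(1.0967947) = 0.0044092
r_5 = 1.0967947 − 0.0044092·(0.0179096)/(0.1109778) = 1.0960832;  |Δ| = 0.0007115
f(1.0960832) = -0.0000563
r_6 = 1.0960832 − (-0.0000563)·(-0.0007115)/(-0.0044654) = 1.0960922;  |Δ| = 0.0000090
|r_6 − r_5| = 0.0000090 < 0.0001

n = 6, r_n = 1.09609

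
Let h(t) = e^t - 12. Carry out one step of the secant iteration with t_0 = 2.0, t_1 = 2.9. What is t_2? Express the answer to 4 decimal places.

h(2.0) = -4.610944, h(2.9) = 6.174145
t_2 = 2.900000 − 6.174145·(2.900000 − 2.000000) / (6.174145 − (-4.610944)) = 2.900000 − (5.556731)/(10.785089) = 2.384777

2.3848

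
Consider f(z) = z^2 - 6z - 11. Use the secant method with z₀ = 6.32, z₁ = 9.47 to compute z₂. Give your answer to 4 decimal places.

7.2370

f(6.32) = -8.977600, f(9.47) = 21.860900
z₂ = 9.470000 − 21.860900·(9.470000 − 6.320000) / (21.860900 − (-8.977600)) = 9.470000 − (68.861835)/(30.838500) = 7.237017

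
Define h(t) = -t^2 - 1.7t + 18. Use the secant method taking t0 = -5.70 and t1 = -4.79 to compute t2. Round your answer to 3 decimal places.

-5.154

h(-5.70) = -4.80000, h(-4.79) = 3.19890
t2 = -4.79000 − 3.19890·(-4.79000 − (-5.70000)) / (3.19890 − (-4.80000)) = -4.79000 − (2.91100)/(7.99890) = -5.15392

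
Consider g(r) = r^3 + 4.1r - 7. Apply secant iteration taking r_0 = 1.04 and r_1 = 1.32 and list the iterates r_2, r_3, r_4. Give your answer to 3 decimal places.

1.234, 1.241, 1.241

g(1.04) = -1.61114, g(1.32) = 0.71197
r_2 = 1.32000 − 0.71197·(1.32000 − 1.04000) / (0.71197 − (-1.61114)) = 1.32000 − (0.19935)/(2.32310) = 1.23419
g(1.23419) = -0.05989
r_3 = 1.23419 − (-0.05989)·(1.23419 − 1.32000) / (-0.05989 − 0.71197) = 1.23419 − (0.00514)/(-0.77186) = 1.24085
g(1.24085) = -0.00200
r_4 = 1.24085 − (-0.00200)·(1.24085 − 1.23419) / (-0.00200 − (-0.05989)) = 1.24085 − (-0.00001)/(0.05789) = 1.24108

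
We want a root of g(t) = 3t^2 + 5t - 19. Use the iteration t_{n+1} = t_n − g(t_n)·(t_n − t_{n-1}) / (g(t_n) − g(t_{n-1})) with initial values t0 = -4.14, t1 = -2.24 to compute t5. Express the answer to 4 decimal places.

-3.4843

g(-4.14) = 11.718800, g(-2.24) = -15.147200
t2 = -2.240000 − (-15.147200)·(-2.240000 − (-4.140000)) / (-15.147200 − 11.718800) = -2.240000 − (-28.779680)/(-26.866000) = -3.311231
g(-3.311231) = -2.663409
t3 = -3.311231 − (-2.663409)·(-3.311231 − (-2.240000)) / (-2.663409 − (-15.147200)) = -3.311231 − (2.853126)/(12.483791) = -3.539777
g(-3.539777) = 0.891178
t4 = -3.539777 − 0.891178·(-3.539777 − (-3.311231)) / (0.891178 − (-2.663409)) = -3.539777 − (-0.203676)/(3.554588) = -3.482478
g(-3.482478) = -0.029437
t5 = -3.482478 − (-0.029437)·(-3.482478 − (-3.539777)) / (-0.029437 − 0.891178) = -3.482478 − (-0.001687)/(-0.920615) = -3.484310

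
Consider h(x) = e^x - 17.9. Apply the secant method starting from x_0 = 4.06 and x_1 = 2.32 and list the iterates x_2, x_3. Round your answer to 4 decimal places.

h(4.06) = 40.074311, h(2.32) = -7.724326
x_2 = 2.320000 − (-7.724326)·(2.320000 − 4.060000) / (-7.724326 − 40.074311) = 2.320000 − (13.440327)/(-47.798637) = 2.601186
h(2.601186) = -4.420279
x_3 = 2.601186 − (-4.420279)·(2.601186 − 2.320000) / (-4.420279 − (-7.724326)) = 2.601186 − (-1.242922)/(3.304047) = 2.977368

2.6012, 2.9774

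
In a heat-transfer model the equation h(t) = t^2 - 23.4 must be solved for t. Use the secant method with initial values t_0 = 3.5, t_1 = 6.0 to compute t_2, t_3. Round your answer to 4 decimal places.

h(3.5) = -11.150000, h(6.0) = 12.600000
t_2 = 6.000000 − 12.600000·(6.000000 − 3.500000) / (12.600000 − (-11.150000)) = 6.000000 − (31.500000)/(23.750000) = 4.673684
h(4.673684) = -1.556676
t_3 = 4.673684 − (-1.556676)·(4.673684 − 6.000000) / (-1.556676 − 12.600000) = 4.673684 − (2.064644)/(-14.156676) = 4.819527

4.6737, 4.8195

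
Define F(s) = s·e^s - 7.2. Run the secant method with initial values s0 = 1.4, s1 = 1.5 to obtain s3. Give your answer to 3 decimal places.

F(1.4) = -1.52272, F(1.5) = -0.47747
s2 = 1.50000 − (-0.47747)·(1.50000 − 1.40000) / (-0.47747 − (-1.52272)) = 1.50000 − (-0.04775)/(1.04525) = 1.54568
F(1.54568) = 0.05103
s3 = 1.54568 − 0.05103·(1.54568 − 1.50000) / (0.05103 − (-0.47747)) = 1.54568 − (0.00233)/(0.52849) = 1.54127

1.541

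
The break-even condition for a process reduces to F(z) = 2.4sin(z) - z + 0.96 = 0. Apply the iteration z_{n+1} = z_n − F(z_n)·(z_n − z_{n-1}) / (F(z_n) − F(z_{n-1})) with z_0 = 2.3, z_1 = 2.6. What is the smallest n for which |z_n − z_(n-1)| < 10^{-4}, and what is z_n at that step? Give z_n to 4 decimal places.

n = 5, z_n = 2.4642

F(2.3) = 0.449693, F(2.6) = -0.402797
z_2 = 2.600000 − (-0.402797)·(0.300000)/(-0.852489) = 2.458252;  |Δ| = 0.141748
F(2.458252) = 0.017078
z_3 = 2.458252 − 0.017078·(-0.141748)/(0.419875) = 2.464017;  |Δ| = 0.005766
F(2.464017) = 0.000557
z_4 = 2.464017 − 0.000557·(0.005766)/(-0.016521) = 2.464212;  |Δ| = 0.000194
F(2.464212) = -0.000001
z_5 = 2.464212 − (-0.000001)·(0.000194)/(-0.000558) = 2.464211;  |Δ| = 0.000000
|z_5 − z_4| = 0.000000 < 10^{-4}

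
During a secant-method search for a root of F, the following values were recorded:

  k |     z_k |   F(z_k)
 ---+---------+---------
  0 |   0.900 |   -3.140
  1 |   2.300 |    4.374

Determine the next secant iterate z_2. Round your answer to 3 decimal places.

1.485

z_2 = 2.300 − 4.374·(2.300 − 0.900) / (4.374 − (-3.140))
   = 2.300 − (6.12360)/(7.51400) = 1.48504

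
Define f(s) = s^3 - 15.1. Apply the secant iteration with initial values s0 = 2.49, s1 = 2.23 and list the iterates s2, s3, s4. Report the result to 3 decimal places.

2.470, 2.472, 2.472

f(2.49) = 0.33825, f(2.23) = -4.01043
s2 = 2.23000 − (-4.01043)·(2.23000 − 2.49000) / (-4.01043 − 0.33825) = 2.23000 − (1.04271)/(-4.34868) = 2.46978
f(2.46978) = -0.03486
s3 = 2.46978 − (-0.03486)·(2.46978 − 2.23000) / (-0.03486 − (-4.01043)) = 2.46978 − (-0.00836)/(3.97557) = 2.47188
f(2.47188) = 0.00365
s4 = 2.47188 − 0.00365·(2.47188 − 2.46978) / (0.00365 − (-0.03486)) = 2.47188 − (0.00001)/(0.03851) = 2.47168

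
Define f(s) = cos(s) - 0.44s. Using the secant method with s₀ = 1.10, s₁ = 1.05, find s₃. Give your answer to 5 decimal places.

f(1.10) = -0.0304039, f(1.05) = 0.0355710
s₂ = 1.0500000 − 0.0355710·(1.0500000 − 1.1000000) / (0.0355710 − (-0.0304039)) = 1.0500000 − (-0.0017786)/(0.0659749) = 1.0769580
f(1.0769580) = 0.0001476
s₃ = 1.0769580 − 0.0001476·(1.0769580 − 1.0500000) / (0.0001476 − 0.0355710) = 1.0769580 − (0.0000040)/(-0.0354235) = 1.0770703

1.07707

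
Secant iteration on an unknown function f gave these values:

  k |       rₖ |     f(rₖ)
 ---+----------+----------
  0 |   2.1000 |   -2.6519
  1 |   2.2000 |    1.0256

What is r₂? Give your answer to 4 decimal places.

r₂ = 2.2000 − 1.0256·(2.2000 − 2.1000) / (1.0256 − (-2.6519))
   = 2.2000 − (0.102560)/(3.677500) = 2.172111

2.1721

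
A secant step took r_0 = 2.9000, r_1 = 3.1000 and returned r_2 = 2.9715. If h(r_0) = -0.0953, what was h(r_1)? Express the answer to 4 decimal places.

0.1713

The secant line through (2.9000, -0.0953) and (3.1000, h(r_1)) crosses zero at r_2 = 2.9715.
So (2.9000, -0.0953), (3.1000, h(r_1)), (2.9715, 0) are collinear:
h(r_1) = -0.0953 · (3.1000 − 2.9715) / (2.9000 − 2.9715) = -0.0953 · (0.128500)/(-0.071500) = 0.171273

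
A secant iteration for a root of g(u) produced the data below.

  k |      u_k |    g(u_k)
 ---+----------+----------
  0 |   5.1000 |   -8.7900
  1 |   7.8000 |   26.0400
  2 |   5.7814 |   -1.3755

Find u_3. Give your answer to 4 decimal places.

u_3 = 5.7814 − (-1.3755)·(5.7814 − 7.8000) / (-1.3755 − 26.0400)
   = 5.7814 − (2.776584)/(-27.415500) = 5.882678

5.8827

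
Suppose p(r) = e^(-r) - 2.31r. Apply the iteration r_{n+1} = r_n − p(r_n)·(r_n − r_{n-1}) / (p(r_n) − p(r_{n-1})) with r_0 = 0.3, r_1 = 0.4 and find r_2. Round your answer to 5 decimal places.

0.31586

p(0.3) = 0.0478182, p(0.4) = -0.2536800
r_2 = 0.4000000 − (-0.2536800)·(0.4000000 − 0.3000000) / (-0.2536800 − 0.0478182) = 0.4000000 − (-0.0253680)/(-0.3014982) = 0.3158602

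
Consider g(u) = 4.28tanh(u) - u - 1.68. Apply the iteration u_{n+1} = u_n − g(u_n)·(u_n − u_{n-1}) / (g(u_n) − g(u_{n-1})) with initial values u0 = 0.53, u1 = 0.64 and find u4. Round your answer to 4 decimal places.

0.5910

g(0.53) = -0.132569, g(0.64) = 0.097770
u2 = 0.640000 − 0.097770·(0.640000 − 0.530000) / (0.097770 − (-0.132569)) = 0.640000 − (0.010755)/(0.230339) = 0.593309
g(0.593309) = 0.004813
u3 = 0.593309 − 0.004813·(0.593309 − 0.640000) / (0.004813 − 0.097770) = 0.593309 − (-0.000225)/(-0.092957) = 0.590892
g(0.590892) = -0.000194
u4 = 0.590892 − (-0.000194)·(0.590892 − 0.593309) / (-0.000194 − 0.004813) = 0.590892 − (0.000000)/(-0.005007) = 0.590986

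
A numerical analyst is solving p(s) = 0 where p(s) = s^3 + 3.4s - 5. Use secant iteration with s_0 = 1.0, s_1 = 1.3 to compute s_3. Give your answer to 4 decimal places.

p(1.0) = -0.600000, p(1.3) = 1.617000
s_2 = 1.300000 − 1.617000·(1.300000 − 1.000000) / (1.617000 − (-0.600000)) = 1.300000 − (0.485100)/(2.217000) = 1.081191
p(1.081191) = -0.060068
s_3 = 1.081191 − (-0.060068)·(1.081191 − 1.300000) / (-0.060068 − 1.617000) = 1.081191 − (0.013143)/(-1.677068) = 1.089028

1.0890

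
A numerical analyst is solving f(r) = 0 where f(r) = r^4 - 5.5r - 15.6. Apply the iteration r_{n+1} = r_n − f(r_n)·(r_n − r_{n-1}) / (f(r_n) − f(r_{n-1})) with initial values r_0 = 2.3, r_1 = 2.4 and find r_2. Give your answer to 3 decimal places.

2.306

f(2.3) = -0.26590, f(2.4) = 4.37760
r_2 = 2.40000 − 4.37760·(2.40000 − 2.30000) / (4.37760 − (-0.26590)) = 2.40000 − (0.43776)/(4.64350) = 2.30573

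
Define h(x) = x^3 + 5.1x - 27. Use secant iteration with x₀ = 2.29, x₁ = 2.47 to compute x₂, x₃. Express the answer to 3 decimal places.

h(2.29) = -3.31201, h(2.47) = 0.66622
x₂ = 2.47000 − 0.66622·(2.47000 − 2.29000) / (0.66622 − (-3.31201)) = 2.47000 − (0.11992)/(3.97823) = 2.43986
h(2.43986) = -0.03252
x₃ = 2.43986 − (-0.03252)·(2.43986 − 2.47000) / (-0.03252 − 0.66622) = 2.43986 − (0.00098)/(-0.69875) = 2.44126

2.440, 2.441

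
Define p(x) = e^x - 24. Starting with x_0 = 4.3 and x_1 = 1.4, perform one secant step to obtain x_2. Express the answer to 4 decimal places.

2.2305

p(4.3) = 49.699794, p(1.4) = -19.944800
x_2 = 1.400000 − (-19.944800)·(1.400000 − 4.300000) / (-19.944800 − 49.699794) = 1.400000 − (57.839920)/(-69.644594) = 2.230501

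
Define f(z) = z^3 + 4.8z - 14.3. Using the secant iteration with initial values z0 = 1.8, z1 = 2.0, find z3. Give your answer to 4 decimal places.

f(1.8) = 0.172000, f(2.0) = 3.300000
z2 = 2.000000 − 3.300000·(2.000000 − 1.800000) / (3.300000 − 0.172000) = 2.000000 − (0.660000)/(3.128000) = 1.789003
f(1.789003) = 0.012969
z3 = 1.789003 − 0.012969·(1.789003 − 2.000000) / (0.012969 − 3.300000) = 1.789003 − (-0.002736)/(-3.287031) = 1.788170

1.7882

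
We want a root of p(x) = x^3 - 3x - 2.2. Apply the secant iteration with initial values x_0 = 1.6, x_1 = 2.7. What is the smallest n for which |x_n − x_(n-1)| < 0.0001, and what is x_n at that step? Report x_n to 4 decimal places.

n = 7, x_n = 2.0219

p(1.6) = -2.904000, p(2.7) = 9.383000
x_2 = 2.700000 − 9.383000·(1.100000)/(12.287000) = 1.859982;  |Δ| = 0.840018
p(1.859982) = -1.345276
x_3 = 1.859982 − (-1.345276)·(-0.840018)/(-10.728276) = 1.965316;  |Δ| = 0.105334
p(1.965316) = -0.504976
x_4 = 1.965316 − (-0.504976)·(0.105334)/(0.840300) = 2.028617;  |Δ| = 0.063300
p(2.028617) = 0.062488
x_5 = 2.028617 − 0.062488·(0.063300)/(0.567464) = 2.021646;  |Δ| = 0.006971
p(2.021646) = -0.002362
x_6 = 2.021646 − (-0.002362)·(-0.006971)/(-0.064850) = 2.021900;  |Δ| = 0.000254
p(2.021900) = -0.000010
x_7 = 2.021900 − (-0.000010)·(0.000254)/(0.002352) = 2.021901;  |Δ| = 0.000001
|x_7 − x_6| = 0.000001 < 0.0001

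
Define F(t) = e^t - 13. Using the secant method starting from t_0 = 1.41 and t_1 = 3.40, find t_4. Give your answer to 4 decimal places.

F(1.41) = -8.904045, F(3.40) = 16.964100
t_2 = 3.400000 − 16.964100·(3.400000 − 1.410000) / (16.964100 − (-8.904045)) = 3.400000 − (33.758559)/(25.868145) = 2.094976
F(2.094976) = -4.874757
t_3 = 2.094976 − (-4.874757)·(2.094976 − 3.400000) / (-4.874757 − 16.964100) = 2.094976 − (6.361677)/(-21.838857) = 2.386276
F(2.386276) = -2.127068
t_4 = 2.386276 − (-2.127068)·(2.386276 − 2.094976) / (-2.127068 − (-4.874757)) = 2.386276 − (-0.619616)/(2.747689) = 2.611781

2.6118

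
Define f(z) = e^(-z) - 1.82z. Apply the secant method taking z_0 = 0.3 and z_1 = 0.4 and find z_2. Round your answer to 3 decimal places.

0.377

f(0.3) = 0.19482, f(0.4) = -0.05768
z_2 = 0.40000 − (-0.05768)·(0.40000 − 0.30000) / (-0.05768 − 0.19482) = 0.40000 − (-0.00577)/(-0.25250) = 0.37716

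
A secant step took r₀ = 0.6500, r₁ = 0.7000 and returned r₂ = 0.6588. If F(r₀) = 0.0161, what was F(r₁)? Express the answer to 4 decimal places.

-0.0754

The secant line through (0.6500, 0.0161) and (0.7000, F(r₁)) crosses zero at r₂ = 0.6588.
So (0.6500, 0.0161), (0.7000, F(r₁)), (0.6588, 0) are collinear:
F(r₁) = 0.0161 · (0.7000 − 0.6588) / (0.6500 − 0.6588) = 0.0161 · (0.041200)/(-0.008800) = -0.075377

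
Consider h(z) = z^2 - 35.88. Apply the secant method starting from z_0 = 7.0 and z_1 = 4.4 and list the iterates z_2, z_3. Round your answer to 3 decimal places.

5.849, 6.012

h(7.0) = 13.12000, h(4.4) = -16.52000
z_2 = 4.40000 − (-16.52000)·(4.40000 − 7.00000) / (-16.52000 − 13.12000) = 4.40000 − (42.95200)/(-29.64000) = 5.84912
h(5.84912) = -1.66776
z_3 = 5.84912 − (-1.66776)·(5.84912 − 4.40000) / (-1.66776 − (-16.52000)) = 5.84912 − (-2.41679)/(14.85224) = 6.01185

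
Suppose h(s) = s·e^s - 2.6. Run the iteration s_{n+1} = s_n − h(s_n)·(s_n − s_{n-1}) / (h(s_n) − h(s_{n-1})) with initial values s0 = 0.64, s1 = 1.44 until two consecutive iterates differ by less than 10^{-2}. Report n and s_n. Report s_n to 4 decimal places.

n = 5, s_n = 0.9778

h(0.64) = -1.386252, h(1.44) = 3.477802
s2 = 1.440000 − 3.477802·(0.800000)/(4.864054) = 0.867999;  |Δ| = 0.572001
h(0.867999) = -0.532303
s3 = 0.867999 − (-0.532303)·(-0.572001)/(-4.010105) = 0.943927;  |Δ| = 0.075928
h(0.943927) = -0.174056
s4 = 0.943927 − (-0.174056)·(0.075928)/(0.358247) = 0.980817;  |Δ| = 0.036890
h(0.980817) = 0.015479
s5 = 0.980817 − 0.015479·(0.036890)/(0.189535) = 0.977804;  |Δ| = 0.003013
|s5 − s4| = 0.003013 < 10^{-2}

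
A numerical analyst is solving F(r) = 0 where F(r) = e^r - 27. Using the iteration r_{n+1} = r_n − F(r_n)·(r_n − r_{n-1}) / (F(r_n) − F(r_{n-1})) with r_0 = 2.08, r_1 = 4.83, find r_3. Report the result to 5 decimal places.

2.82214

F(2.08) = -18.9955311, F(4.83) = 98.2109607
r_2 = 4.8300000 − 98.2109607·(4.8300000 − 2.0800000) / (98.2109607 − (-18.9955311)) = 4.8300000 − (270.0801418)/(117.2064917) = 2.5256896
F(2.5256896) = -14.5004885
r_3 = 2.5256896 − (-14.5004885)·(2.5256896 − 4.8300000) / (-14.5004885 − 98.2109607) = 2.5256896 − (33.4136269)/(-112.7114491) = 2.8221424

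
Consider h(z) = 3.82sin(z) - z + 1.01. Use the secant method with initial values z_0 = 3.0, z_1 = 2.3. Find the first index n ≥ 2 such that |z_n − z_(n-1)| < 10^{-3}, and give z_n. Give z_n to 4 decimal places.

h(3.0) = -1.450922, h(2.3) = 1.558594
z_2 = 2.300000 − 1.558594·(-0.700000)/(3.009515) = 2.662522;  |Δ| = 0.362522
h(2.662522) = 0.108325
z_3 = 2.662522 − 0.108325·(0.362522)/(-1.450269) = 2.689600;  |Δ| = 0.027078
h(2.689600) = -0.011180
z_4 = 2.689600 − (-0.011180)·(0.027078)/(-0.119504) = 2.687067;  |Δ| = 0.002533
h(2.687067) = 0.000053
z_5 = 2.687067 − 0.000053·(-0.002533)/(0.011233) = 2.687079;  |Δ| = 0.000012
|z_5 − z_4| = 0.000012 < 10^{-3}

n = 5, z_n = 2.6871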